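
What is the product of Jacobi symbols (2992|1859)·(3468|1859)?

By multiplicativity, (2992·3468|1859) = (2992|1859)·(3468|1859).
First factor (2992|1859):
Reduce the numerator: 2992 ≡ 1133 (mod 1859), so (2992|1859) = (1133|1859).
1133 ≡ 1 (mod 4), so quadratic reciprocity gives (1133|1859) = (1859|1133). Reduce: 1859 ≡ 726 (mod 1133). Now have (726|1133).
Factor out 2: 726 = 2·363. Since 1133 ≡ 5 (mod 8), (2|1133) = -1. Now have -(363|1133).
1133 ≡ 1 (mod 4), so quadratic reciprocity gives (363|1133) = (1133|363). Reduce: 1133 ≡ 44 (mod 363). Now have -(44|363).
Factor out 2: 44 = 2^2·11. Since 363 ≡ 3 (mod 8), (2|363) = -1, and (2|363)^2 = +1. Now have -(11|363).
Both 11 ≡ 3 and 363 ≡ 3 (mod 4), so reciprocity gives (11|363) = -(363|11). Reduce: 363 ≡ 0 (mod 11). Now have (0|11).
The numerator is now 0 with denominator 11 > 1: the symbol is 0.
Second factor (3468|1859):
Reduce the numerator: 3468 ≡ 1609 (mod 1859), so (3468|1859) = (1609|1859).
1609 ≡ 1 (mod 4), so quadratic reciprocity gives (1609|1859) = (1859|1609). Reduce: 1859 ≡ 250 (mod 1609). Now have (250|1609).
Factor out 2: 250 = 2·125. Since 1609 ≡ 1 (mod 8), (2|1609) = +1. Now have (125|1609).
125 ≡ 1 (mod 4), so quadratic reciprocity gives (125|1609) = (1609|125). Reduce: 1609 ≡ 109 (mod 125). Now have (109|125).
109 ≡ 1 (mod 4), so quadratic reciprocity gives (109|125) = (125|109). Reduce: 125 ≡ 16 (mod 109). Now have (16|109).
Factor out 2: 16 = 2^4. Since 109 ≡ 5 (mod 8), (2|109) = -1, and (2|109)^4 = +1. Now have (1|109).
(1|109) = 1. Collecting the sign factors: 1.
Product: (0)·(1) = 0.

0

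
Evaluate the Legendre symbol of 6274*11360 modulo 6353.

By multiplicativity, (6274·11360|6353) = (6274|6353)·(11360|6353).
First factor (6274|6353):
Factor out 2: 6274 = 2·3137. Since 6353 ≡ 1 (mod 8), (2|6353) = +1. Now have (3137|6353).
3137 ≡ 1 (mod 4), so quadratic reciprocity gives (3137|6353) = (6353|3137). Reduce: 6353 ≡ 79 (mod 3137). Now have (79|3137).
3137 ≡ 1 (mod 4), so quadratic reciprocity gives (79|3137) = (3137|79). Reduce: 3137 ≡ 56 (mod 79). Now have (56|79).
Factor out 2: 56 = 2^3·7. Since 79 ≡ 7 (mod 8), (2|79) = +1, and (2|79)^3 = +1. Now have (7|79).
Both 7 ≡ 3 and 79 ≡ 3 (mod 4), so reciprocity gives (7|79) = -(79|7). Reduce: 79 ≡ 2 (mod 7). Now have -(2|7).
Factor out 2: 2 = 2. Since 7 ≡ 7 (mod 8), (2|7) = +1. Now have -(1|7).
(1|7) = 1. Collecting the sign factors: -1.
Second factor (11360|6353):
Reduce the numerator: 11360 ≡ 5007 (mod 6353), so (11360|6353) = (5007|6353).
6353 ≡ 1 (mod 4), so quadratic reciprocity gives (5007|6353) = (6353|5007). Reduce: 6353 ≡ 1346 (mod 5007). Now have (1346|5007).
Factor out 2: 1346 = 2·673. Since 5007 ≡ 7 (mod 8), (2|5007) = +1. Now have (673|5007).
673 ≡ 1 (mod 4), so quadratic reciprocity gives (673|5007) = (5007|673). Reduce: 5007 ≡ 296 (mod 673). Now have (296|673).
Factor out 2: 296 = 2^3·37. Since 673 ≡ 1 (mod 8), (2|673) = +1, and (2|673)^3 = +1. Now have (37|673).
37 ≡ 1 (mod 4), so quadratic reciprocity gives (37|673) = (673|37). Reduce: 673 ≡ 7 (mod 37). Now have (7|37).
37 ≡ 1 (mod 4), so quadratic reciprocity gives (7|37) = (37|7). Reduce: 37 ≡ 2 (mod 7). Now have (2|7).
Factor out 2: 2 = 2. Since 7 ≡ 7 (mod 8), (2|7) = +1. Now have (1|7).
(1|7) = 1. Collecting the sign factors: 1.
Product: (-1)·(1) = -1.

-1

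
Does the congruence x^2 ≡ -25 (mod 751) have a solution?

no

Reduce the numerator: -25 ≡ 726 (mod 751), so (-25/751) = (726/751).
Factor out 2: 726 = 2·363. Since 751 ≡ 7 (mod 8), (2/751) = +1. Now have (363/751).
Both 363 ≡ 3 and 751 ≡ 3 (mod 4), so reciprocity gives (363/751) = -(751/363). Reduce: 751 ≡ 25 (mod 363). Now have -(25/363).
25 ≡ 1 (mod 4), so quadratic reciprocity gives (25/363) = (363/25). Reduce: 363 ≡ 13 (mod 25). Now have -(13/25).
13 ≡ 1 (mod 4), so quadratic reciprocity gives (13/25) = (25/13). Reduce: 25 ≡ 12 (mod 13). Now have -(12/13).
Factor out 2: 12 = 2^2·3. Since 13 ≡ 5 (mod 8), (2/13) = -1, and (2/13)^2 = +1. Now have -(3/13).
13 ≡ 1 (mod 4), so quadratic reciprocity gives (3/13) = (13/3). Reduce: 13 ≡ 1 (mod 3). Now have -(1/3).
(1/3) = 1. Collecting the sign factors: -1.
(-25/751) = -1, and 751 is prime, so -25 is not a quadratic residue mod 751.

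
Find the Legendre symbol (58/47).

-1

Reduce the numerator: 58 ≡ 11 (mod 47), so (58/47) = (11/47).
Both 11 ≡ 3 and 47 ≡ 3 (mod 4), so reciprocity gives (11/47) = -(47/11). Reduce: 47 ≡ 3 (mod 11). Now have -(3/11).
Both 3 ≡ 3 and 11 ≡ 3 (mod 4), so reciprocity gives (3/11) = -(11/3). Reduce: 11 ≡ 2 (mod 3). Now have (2/3).
Factor out 2: 2 = 2. Since 3 ≡ 3 (mod 8), (2/3) = -1. Now have -(1/3).
(1/3) = 1. Collecting the sign factors: -1.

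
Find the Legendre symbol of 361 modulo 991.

1

(361 / 991)
  = (991 / 361)    [QR: 361 ≡ 1 mod 4, sign kept]
  = (269 / 361)    [991 ≡ 269 mod 361]
  = (361 / 269)    [QR: 269 ≡ 1 mod 4, sign kept]
  = (92 / 269)    [361 ≡ 92 mod 269]
  = (23 / 269)    [269 ≡ 5 mod 8 ⇒ (2 / 269)^2 = +1]
  = (269 / 23)    [QR: 269 ≡ 1 mod 4, sign kept]
  = (16 / 23)    [269 ≡ 16 mod 23]
  = (1 / 23)    [23 ≡ 7 mod 8 ⇒ (2 / 23)^4 = +1]
  = 1    [(1 / 23) = 1]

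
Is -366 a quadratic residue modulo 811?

yes

(-366|811)
  = (445|811)    [-366 ≡ 445 mod 811]
  = (811|445)    [QR: 445 ≡ 1 mod 4, sign kept]
  = (366|445)    [811 ≡ 366 mod 445]
  = -(183|445)    [445 ≡ 5 mod 8 ⇒ (2|445) = -1]
  = -(445|183)    [QR: 445 ≡ 1 mod 4, sign kept]
  = -(79|183)    [445 ≡ 79 mod 183]
  = (183|79)    [QR: both ≡ 3 mod 4, sign flips]
  = (25|79)    [183 ≡ 25 mod 79]
  = (79|25)    [QR: 25 ≡ 1 mod 4, sign kept]
  = (4|25)    [79 ≡ 4 mod 25]
  = (1|25)    [25 ≡ 1 mod 8 ⇒ (2|25)^2 = +1]
  = 1    [(1|25) = 1]
The Legendre symbol is 1, so x^2 ≡ -366 (mod 811) has solution.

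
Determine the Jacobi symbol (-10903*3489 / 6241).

1

By multiplicativity, (-10903·3489 / 6241) = (-10903 / 6241)·(3489 / 6241).
First factor (-10903 / 6241):
(-10903 / 6241)
  = (1579 / 6241)    [-10903 ≡ 1579 mod 6241]
  = (6241 / 1579)    [QR: 6241 ≡ 1 mod 4, sign kept]
  = (1504 / 1579)    [6241 ≡ 1504 mod 1579]
  = -(47 / 1579)    [1579 ≡ 3 mod 8 ⇒ (2 / 1579)^5 = -1]
  = (1579 / 47)    [QR: both ≡ 3 mod 4, sign flips]
  = (28 / 47)    [1579 ≡ 28 mod 47]
  = (7 / 47)    [47 ≡ 7 mod 8 ⇒ (2 / 47)^2 = +1]
  = -(47 / 7)    [QR: both ≡ 3 mod 4, sign flips]
  = -(5 / 7)    [47 ≡ 5 mod 7]
  = -(7 / 5)    [QR: 5 ≡ 1 mod 4, sign kept]
  = -(2 / 5)    [7 ≡ 2 mod 5]
  = (1 / 5)    [5 ≡ 5 mod 8 ⇒ (2 / 5) = -1]
  = 1    [(1 / 5) = 1]
Second factor (3489 / 6241):
(3489 / 6241)
  = (6241 / 3489)    [QR: 3489 ≡ 1 mod 4, sign kept]
  = (2752 / 3489)    [6241 ≡ 2752 mod 3489]
  = (43 / 3489)    [3489 ≡ 1 mod 8 ⇒ (2 / 3489)^6 = +1]
  = (3489 / 43)    [QR: 3489 ≡ 1 mod 4, sign kept]
  = (6 / 43)    [3489 ≡ 6 mod 43]
  = -(3 / 43)    [43 ≡ 3 mod 8 ⇒ (2 / 43) = -1]
  = (43 / 3)    [QR: both ≡ 3 mod 4, sign flips]
  = (1 / 3)    [43 ≡ 1 mod 3]
  = 1    [(1 / 3) = 1]
Product: (1)·(1) = 1.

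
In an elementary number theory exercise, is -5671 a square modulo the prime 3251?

no

(-5671|3251)
  = (831|3251)    [-5671 ≡ 831 mod 3251]
  = -(3251|831)    [QR: both ≡ 3 mod 4, sign flips]
  = -(758|831)    [3251 ≡ 758 mod 831]
  = -(379|831)    [831 ≡ 7 mod 8 ⇒ (2|831) = +1]
  = (831|379)    [QR: both ≡ 3 mod 4, sign flips]
  = (73|379)    [831 ≡ 73 mod 379]
  = (379|73)    [QR: 73 ≡ 1 mod 4, sign kept]
  = (14|73)    [379 ≡ 14 mod 73]
  = (7|73)    [73 ≡ 1 mod 8 ⇒ (2|73) = +1]
  = (73|7)    [QR: 73 ≡ 1 mod 4, sign kept]
  = (3|7)    [73 ≡ 3 mod 7]
  = -(7|3)    [QR: both ≡ 3 mod 4, sign flips]
  = -(1|3)    [7 ≡ 1 mod 3]
  = -1    [(1|3) = 1]
The Legendre symbol is -1, so x^2 ≡ -5671 (mod 3251) has no solution.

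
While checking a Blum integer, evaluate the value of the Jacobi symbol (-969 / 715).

1

Reduce the numerator: -969 ≡ 461 (mod 715), so (-969 / 715) = (461 / 715).
461 ≡ 1 (mod 4), so quadratic reciprocity gives (461 / 715) = (715 / 461). Reduce: 715 ≡ 254 (mod 461). Now have (254 / 461).
Factor out 2: 254 = 2·127. Since 461 ≡ 5 (mod 8), (2 / 461) = -1. Now have -(127 / 461).
461 ≡ 1 (mod 4), so quadratic reciprocity gives (127 / 461) = (461 / 127). Reduce: 461 ≡ 80 (mod 127). Now have -(80 / 127).
Factor out 2: 80 = 2^4·5. Since 127 ≡ 7 (mod 8), (2 / 127) = +1, and (2 / 127)^4 = +1. Now have -(5 / 127).
5 ≡ 1 (mod 4), so quadratic reciprocity gives (5 / 127) = (127 / 5). Reduce: 127 ≡ 2 (mod 5). Now have -(2 / 5).
Factor out 2: 2 = 2. Since 5 ≡ 5 (mod 8), (2 / 5) = -1. Now have (1 / 5).
(1 / 5) = 1. Collecting the sign factors: 1.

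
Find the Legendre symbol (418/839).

-1

(418/839)
  = (209/839)    [839 ≡ 7 mod 8 ⇒ (2/839) = +1]
  = (839/209)    [QR: 209 ≡ 1 mod 4, sign kept]
  = (3/209)    [839 ≡ 3 mod 209]
  = (209/3)    [QR: 209 ≡ 1 mod 4, sign kept]
  = (2/3)    [209 ≡ 2 mod 3]
  = -(1/3)    [3 ≡ 3 mod 8 ⇒ (2/3) = -1]
  = -1    [(1/3) = 1]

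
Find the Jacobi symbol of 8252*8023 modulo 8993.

-1

By multiplicativity, (8252·8023 / 8993) = (8252 / 8993)·(8023 / 8993).
First factor (8252 / 8993):
(8252 / 8993)
  = (2063 / 8993)    [8993 ≡ 1 mod 8 ⇒ (2 / 8993)^2 = +1]
  = (8993 / 2063)    [QR: 8993 ≡ 1 mod 4, sign kept]
  = (741 / 2063)    [8993 ≡ 741 mod 2063]
  = (2063 / 741)    [QR: 741 ≡ 1 mod 4, sign kept]
  = (581 / 741)    [2063 ≡ 581 mod 741]
  = (741 / 581)    [QR: 581 ≡ 1 mod 4, sign kept]
  = (160 / 581)    [741 ≡ 160 mod 581]
  = -(5 / 581)    [581 ≡ 5 mod 8 ⇒ (2 / 581)^5 = -1]
  = -(581 / 5)    [QR: 5 ≡ 1 mod 4, sign kept]
  = -(1 / 5)    [581 ≡ 1 mod 5]
  = -1    [(1 / 5) = 1]
Second factor (8023 / 8993):
(8023 / 8993)
  = (8993 / 8023)    [QR: 8993 ≡ 1 mod 4, sign kept]
  = (970 / 8023)    [8993 ≡ 970 mod 8023]
  = (485 / 8023)    [8023 ≡ 7 mod 8 ⇒ (2 / 8023) = +1]
  = (8023 / 485)    [QR: 485 ≡ 1 mod 4, sign kept]
  = (263 / 485)    [8023 ≡ 263 mod 485]
  = (485 / 263)    [QR: 485 ≡ 1 mod 4, sign kept]
  = (222 / 263)    [485 ≡ 222 mod 263]
  = (111 / 263)    [263 ≡ 7 mod 8 ⇒ (2 / 263) = +1]
  = -(263 / 111)    [QR: both ≡ 3 mod 4, sign flips]
  = -(41 / 111)    [263 ≡ 41 mod 111]
  = -(111 / 41)    [QR: 41 ≡ 1 mod 4, sign kept]
  = -(29 / 41)    [111 ≡ 29 mod 41]
  = -(41 / 29)    [QR: 29 ≡ 1 mod 4, sign kept]
  = -(12 / 29)    [41 ≡ 12 mod 29]
  = -(3 / 29)    [29 ≡ 5 mod 8 ⇒ (2 / 29)^2 = +1]
  = -(29 / 3)    [QR: 29 ≡ 1 mod 4, sign kept]
  = -(2 / 3)    [29 ≡ 2 mod 3]
  = (1 / 3)    [3 ≡ 3 mod 8 ⇒ (2 / 3) = -1]
  = 1    [(1 / 3) = 1]
Product: (-1)·(1) = -1.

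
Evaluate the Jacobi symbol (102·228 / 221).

0

By multiplicativity, (102·228 / 221) = (102 / 221)·(228 / 221).
First factor (102 / 221):
Factor out 2: 102 = 2·51. Since 221 ≡ 5 (mod 8), (2 / 221) = -1. Now have -(51 / 221).
221 ≡ 1 (mod 4), so quadratic reciprocity gives (51 / 221) = (221 / 51). Reduce: 221 ≡ 17 (mod 51). Now have -(17 / 51).
17 ≡ 1 (mod 4), so quadratic reciprocity gives (17 / 51) = (51 / 17). Reduce: 51 ≡ 0 (mod 17). Now have -(0 / 17).
The numerator is now 0 with denominator 17 > 1: the symbol is 0.
Second factor (228 / 221):
Reduce the numerator: 228 ≡ 7 (mod 221), so (228 / 221) = (7 / 221).
221 ≡ 1 (mod 4), so quadratic reciprocity gives (7 / 221) = (221 / 7). Reduce: 221 ≡ 4 (mod 7). Now have (4 / 7).
Factor out 2: 4 = 2^2. Since 7 ≡ 7 (mod 8), (2 / 7) = +1, and (2 / 7)^2 = +1. Now have (1 / 7).
(1 / 7) = 1. Collecting the sign factors: 1.
Product: (0)·(1) = 0.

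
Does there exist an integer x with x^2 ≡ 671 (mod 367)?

no

(671/367)
  = (304/367)    [671 ≡ 304 mod 367]
  = (19/367)    [367 ≡ 7 mod 8 ⇒ (2/367)^4 = +1]
  = -(367/19)    [QR: both ≡ 3 mod 4, sign flips]
  = -(6/19)    [367 ≡ 6 mod 19]
  = (3/19)    [19 ≡ 3 mod 8 ⇒ (2/19) = -1]
  = -(19/3)    [QR: both ≡ 3 mod 4, sign flips]
  = -(1/3)    [19 ≡ 1 mod 3]
  = -1    [(1/3) = 1]
(671/367) = -1, and 367 is prime, so 671 is not a quadratic residue mod 367.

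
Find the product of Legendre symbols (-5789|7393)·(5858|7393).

By multiplicativity, (-5789·5858|7393) = (-5789|7393)·(5858|7393).
First factor (-5789|7393):
Pull out -1: (-5789|7393) = (-1|7393)·(5789|7393). Since 7393 ≡ 1 (mod 4), (-1|7393) = +1. Now have (5789|7393).
5789 ≡ 1 (mod 4), so quadratic reciprocity gives (5789|7393) = (7393|5789). Reduce: 7393 ≡ 1604 (mod 5789). Now have (1604|5789).
Factor out 2: 1604 = 2^2·401. Since 5789 ≡ 5 (mod 8), (2|5789) = -1, and (2|5789)^2 = +1. Now have (401|5789).
401 ≡ 1 (mod 4), so quadratic reciprocity gives (401|5789) = (5789|401). Reduce: 5789 ≡ 175 (mod 401). Now have (175|401).
401 ≡ 1 (mod 4), so quadratic reciprocity gives (175|401) = (401|175). Reduce: 401 ≡ 51 (mod 175). Now have (51|175).
Both 51 ≡ 3 and 175 ≡ 3 (mod 4), so reciprocity gives (51|175) = -(175|51). Reduce: 175 ≡ 22 (mod 51). Now have -(22|51).
Factor out 2: 22 = 2·11. Since 51 ≡ 3 (mod 8), (2|51) = -1. Now have (11|51).
Both 11 ≡ 3 and 51 ≡ 3 (mod 4), so reciprocity gives (11|51) = -(51|11). Reduce: 51 ≡ 7 (mod 11). Now have -(7|11).
Both 7 ≡ 3 and 11 ≡ 3 (mod 4), so reciprocity gives (7|11) = -(11|7). Reduce: 11 ≡ 4 (mod 7). Now have (4|7).
Factor out 2: 4 = 2^2. Since 7 ≡ 7 (mod 8), (2|7) = +1, and (2|7)^2 = +1. Now have (1|7).
(1|7) = 1. Collecting the sign factors: 1.
Second factor (5858|7393):
Factor out 2: 5858 = 2·2929. Since 7393 ≡ 1 (mod 8), (2|7393) = +1. Now have (2929|7393).
2929 ≡ 1 (mod 4), so quadratic reciprocity gives (2929|7393) = (7393|2929). Reduce: 7393 ≡ 1535 (mod 2929). Now have (1535|2929).
2929 ≡ 1 (mod 4), so quadratic reciprocity gives (1535|2929) = (2929|1535). Reduce: 2929 ≡ 1394 (mod 1535). Now have (1394|1535).
Factor out 2: 1394 = 2·697. Since 1535 ≡ 7 (mod 8), (2|1535) = +1. Now have (697|1535).
697 ≡ 1 (mod 4), so quadratic reciprocity gives (697|1535) = (1535|697). Reduce: 1535 ≡ 141 (mod 697). Now have (141|697).
141 ≡ 1 (mod 4), so quadratic reciprocity gives (141|697) = (697|141). Reduce: 697 ≡ 133 (mod 141). Now have (133|141).
133 ≡ 1 (mod 4), so quadratic reciprocity gives (133|141) = (141|133). Reduce: 141 ≡ 8 (mod 133). Now have (8|133).
Factor out 2: 8 = 2^3. Since 133 ≡ 5 (mod 8), (2|133) = -1, and (2|133)^3 = -1. Now have -(1|133).
(1|133) = 1. Collecting the sign factors: -1.
Product: (1)·(-1) = -1.

-1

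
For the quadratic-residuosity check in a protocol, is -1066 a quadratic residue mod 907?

(-1066/907)
  = -(1066/907)    [907 ≡ 3 mod 4 ⇒ (-1/907) = -1]
  = -(159/907)    [1066 ≡ 159 mod 907]
  = (907/159)    [QR: both ≡ 3 mod 4, sign flips]
  = (112/159)    [907 ≡ 112 mod 159]
  = (7/159)    [159 ≡ 7 mod 8 ⇒ (2/159)^4 = +1]
  = -(159/7)    [QR: both ≡ 3 mod 4, sign flips]
  = -(5/7)    [159 ≡ 5 mod 7]
  = -(7/5)    [QR: 5 ≡ 1 mod 4, sign kept]
  = -(2/5)    [7 ≡ 2 mod 5]
  = (1/5)    [5 ≡ 5 mod 8 ⇒ (2/5) = -1]
  = 1    [(1/5) = 1]
The Legendre symbol is 1, so x^2 ≡ -1066 (mod 907) has solution.

yes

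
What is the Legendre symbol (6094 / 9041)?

(6094 / 9041)
  = (3047 / 9041)    [9041 ≡ 1 mod 8 ⇒ (2 / 9041) = +1]
  = (9041 / 3047)    [QR: 9041 ≡ 1 mod 4, sign kept]
  = (2947 / 3047)    [9041 ≡ 2947 mod 3047]
  = -(3047 / 2947)    [QR: both ≡ 3 mod 4, sign flips]
  = -(100 / 2947)    [3047 ≡ 100 mod 2947]
  = -(25 / 2947)    [2947 ≡ 3 mod 8 ⇒ (2 / 2947)^2 = +1]
  = -(2947 / 25)    [QR: 25 ≡ 1 mod 4, sign kept]
  = -(22 / 25)    [2947 ≡ 22 mod 25]
  = -(11 / 25)    [25 ≡ 1 mod 8 ⇒ (2 / 25) = +1]
  = -(25 / 11)    [QR: 25 ≡ 1 mod 4, sign kept]
  = -(3 / 11)    [25 ≡ 3 mod 11]
  = (11 / 3)    [QR: both ≡ 3 mod 4, sign flips]
  = (2 / 3)    [11 ≡ 2 mod 3]
  = -(1 / 3)    [3 ≡ 3 mod 8 ⇒ (2 / 3) = -1]
  = -1    [(1 / 3) = 1]

-1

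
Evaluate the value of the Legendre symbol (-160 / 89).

1

(-160 / 89)
  = (18 / 89)    [-160 ≡ 18 mod 89]
  = (9 / 89)    [89 ≡ 1 mod 8 ⇒ (2 / 89) = +1]
  = (89 / 9)    [QR: 9 ≡ 1 mod 4, sign kept]
  = (8 / 9)    [89 ≡ 8 mod 9]
  = (1 / 9)    [9 ≡ 1 mod 8 ⇒ (2 / 9)^3 = +1]
  = 1    [(1 / 9) = 1]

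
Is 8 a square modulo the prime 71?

yes

Factor out 2: 8 = 2^3. Since 71 ≡ 7 (mod 8), (2/71) = +1, and (2/71)^3 = +1. Now have (1/71).
(1/71) = 1. Collecting the sign factors: 1.
The Legendre symbol is 1, so x^2 ≡ 8 (mod 71) has solution.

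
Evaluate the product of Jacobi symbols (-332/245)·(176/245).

By multiplicativity, (-332·176/245) = (-332/245)·(176/245).
First factor (-332/245):
(-332/245)
  = (158/245)    [-332 ≡ 158 mod 245]
  = -(79/245)    [245 ≡ 5 mod 8 ⇒ (2/245) = -1]
  = -(245/79)    [QR: 245 ≡ 1 mod 4, sign kept]
  = -(8/79)    [245 ≡ 8 mod 79]
  = -(1/79)    [79 ≡ 7 mod 8 ⇒ (2/79)^3 = +1]
  = -1    [(1/79) = 1]
Second factor (176/245):
(176/245)
  = (11/245)    [245 ≡ 5 mod 8 ⇒ (2/245)^4 = +1]
  = (245/11)    [QR: 245 ≡ 1 mod 4, sign kept]
  = (3/11)    [245 ≡ 3 mod 11]
  = -(11/3)    [QR: both ≡ 3 mod 4, sign flips]
  = -(2/3)    [11 ≡ 2 mod 3]
  = (1/3)    [3 ≡ 3 mod 8 ⇒ (2/3) = -1]
  = 1    [(1/3) = 1]
Product: (-1)·(1) = -1.

-1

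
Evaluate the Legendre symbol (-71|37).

1

Pull out -1: (-71|37) = (-1|37)·(71|37). Since 37 ≡ 1 (mod 4), (-1|37) = +1. Now have (71|37).
Reduce the numerator: 71 ≡ 34 (mod 37), so (71|37) = (34|37).
Factor out 2: 34 = 2·17. Since 37 ≡ 5 (mod 8), (2|37) = -1. Now have -(17|37).
17 ≡ 1 (mod 4), so quadratic reciprocity gives (17|37) = (37|17). Reduce: 37 ≡ 3 (mod 17). Now have -(3|17).
17 ≡ 1 (mod 4), so quadratic reciprocity gives (3|17) = (17|3). Reduce: 17 ≡ 2 (mod 3). Now have -(2|3).
Factor out 2: 2 = 2. Since 3 ≡ 3 (mod 8), (2|3) = -1. Now have (1|3).
(1|3) = 1. Collecting the sign factors: 1.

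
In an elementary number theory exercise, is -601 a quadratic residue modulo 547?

(-601/547)
  = (493/547)    [-601 ≡ 493 mod 547]
  = (547/493)    [QR: 493 ≡ 1 mod 4, sign kept]
  = (54/493)    [547 ≡ 54 mod 493]
  = -(27/493)    [493 ≡ 5 mod 8 ⇒ (2/493) = -1]
  = -(493/27)    [QR: 493 ≡ 1 mod 4, sign kept]
  = -(7/27)    [493 ≡ 7 mod 27]
  = (27/7)    [QR: both ≡ 3 mod 4, sign flips]
  = (6/7)    [27 ≡ 6 mod 7]
  = (3/7)    [7 ≡ 7 mod 8 ⇒ (2/7) = +1]
  = -(7/3)    [QR: both ≡ 3 mod 4, sign flips]
  = -(1/3)    [7 ≡ 1 mod 3]
  = -1    [(1/3) = 1]
(-601/547) = -1, and 547 is prime, so -601 is not a quadratic residue mod 547.

no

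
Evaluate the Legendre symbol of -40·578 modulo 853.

By multiplicativity, (-40·578 / 853) = (-40 / 853)·(578 / 853).
First factor (-40 / 853):
Reduce the numerator: -40 ≡ 813 (mod 853), so (-40 / 853) = (813 / 853).
813 ≡ 1 (mod 4), so quadratic reciprocity gives (813 / 853) = (853 / 813). Reduce: 853 ≡ 40 (mod 813). Now have (40 / 813).
Factor out 2: 40 = 2^3·5. Since 813 ≡ 5 (mod 8), (2 / 813) = -1, and (2 / 813)^3 = -1. Now have -(5 / 813).
5 ≡ 1 (mod 4), so quadratic reciprocity gives (5 / 813) = (813 / 5). Reduce: 813 ≡ 3 (mod 5). Now have -(3 / 5).
5 ≡ 1 (mod 4), so quadratic reciprocity gives (3 / 5) = (5 / 3). Reduce: 5 ≡ 2 (mod 3). Now have -(2 / 3).
Factor out 2: 2 = 2. Since 3 ≡ 3 (mod 8), (2 / 3) = -1. Now have (1 / 3).
(1 / 3) = 1. Collecting the sign factors: 1.
Second factor (578 / 853):
Factor out 2: 578 = 2·289. Since 853 ≡ 5 (mod 8), (2 / 853) = -1. Now have -(289 / 853).
289 ≡ 1 (mod 4), so quadratic reciprocity gives (289 / 853) = (853 / 289). Reduce: 853 ≡ 275 (mod 289). Now have -(275 / 289).
289 ≡ 1 (mod 4), so quadratic reciprocity gives (275 / 289) = (289 / 275). Reduce: 289 ≡ 14 (mod 275). Now have -(14 / 275).
Factor out 2: 14 = 2·7. Since 275 ≡ 3 (mod 8), (2 / 275) = -1. Now have (7 / 275).
Both 7 ≡ 3 and 275 ≡ 3 (mod 4), so reciprocity gives (7 / 275) = -(275 / 7). Reduce: 275 ≡ 2 (mod 7). Now have -(2 / 7).
Factor out 2: 2 = 2. Since 7 ≡ 7 (mod 8), (2 / 7) = +1. Now have -(1 / 7).
(1 / 7) = 1. Collecting the sign factors: -1.
Product: (1)·(-1) = -1.

-1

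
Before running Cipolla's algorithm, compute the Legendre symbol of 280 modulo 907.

-1

(280|907)
  = -(35|907)    [907 ≡ 3 mod 8 ⇒ (2|907)^3 = -1]
  = (907|35)    [QR: both ≡ 3 mod 4, sign flips]
  = (32|35)    [907 ≡ 32 mod 35]
  = -(1|35)    [35 ≡ 3 mod 8 ⇒ (2|35)^5 = -1]
  = -1    [(1|35) = 1]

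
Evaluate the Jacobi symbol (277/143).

(277/143)
  = (134/143)    [277 ≡ 134 mod 143]
  = (67/143)    [143 ≡ 7 mod 8 ⇒ (2/143) = +1]
  = -(143/67)    [QR: both ≡ 3 mod 4, sign flips]
  = -(9/67)    [143 ≡ 9 mod 67]
  = -(67/9)    [QR: 9 ≡ 1 mod 4, sign kept]
  = -(4/9)    [67 ≡ 4 mod 9]
  = -(1/9)    [9 ≡ 1 mod 8 ⇒ (2/9)^2 = +1]
  = -1    [(1/9) = 1]

-1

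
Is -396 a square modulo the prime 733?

no

(-396/733)
  = (337/733)    [-396 ≡ 337 mod 733]
  = (733/337)    [QR: 337 ≡ 1 mod 4, sign kept]
  = (59/337)    [733 ≡ 59 mod 337]
  = (337/59)    [QR: 337 ≡ 1 mod 4, sign kept]
  = (42/59)    [337 ≡ 42 mod 59]
  = -(21/59)    [59 ≡ 3 mod 8 ⇒ (2/59) = -1]
  = -(59/21)    [QR: 21 ≡ 1 mod 4, sign kept]
  = -(17/21)    [59 ≡ 17 mod 21]
  = -(21/17)    [QR: 17 ≡ 1 mod 4, sign kept]
  = -(4/17)    [21 ≡ 4 mod 17]
  = -(1/17)    [17 ≡ 1 mod 8 ⇒ (2/17)^2 = +1]
  = -1    [(1/17) = 1]
The Legendre symbol is -1, so x^2 ≡ -396 (mod 733) has no solution.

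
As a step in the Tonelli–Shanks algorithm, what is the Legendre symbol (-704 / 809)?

-1

Pull out -1: (-704 / 809) = (-1 / 809)·(704 / 809). Since 809 ≡ 1 (mod 4), (-1 / 809) = +1. Now have (704 / 809).
Factor out 2: 704 = 2^6·11. Since 809 ≡ 1 (mod 8), (2 / 809) = +1, and (2 / 809)^6 = +1. Now have (11 / 809).
809 ≡ 1 (mod 4), so quadratic reciprocity gives (11 / 809) = (809 / 11). Reduce: 809 ≡ 6 (mod 11). Now have (6 / 11).
Factor out 2: 6 = 2·3. Since 11 ≡ 3 (mod 8), (2 / 11) = -1. Now have -(3 / 11).
Both 3 ≡ 3 and 11 ≡ 3 (mod 4), so reciprocity gives (3 / 11) = -(11 / 3). Reduce: 11 ≡ 2 (mod 3). Now have (2 / 3).
Factor out 2: 2 = 2. Since 3 ≡ 3 (mod 8), (2 / 3) = -1. Now have -(1 / 3).
(1 / 3) = 1. Collecting the sign factors: -1.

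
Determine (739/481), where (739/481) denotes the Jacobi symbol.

Reduce the numerator: 739 ≡ 258 (mod 481), so (739/481) = (258/481).
Factor out 2: 258 = 2·129. Since 481 ≡ 1 (mod 8), (2/481) = +1. Now have (129/481).
129 ≡ 1 (mod 4), so quadratic reciprocity gives (129/481) = (481/129). Reduce: 481 ≡ 94 (mod 129). Now have (94/129).
Factor out 2: 94 = 2·47. Since 129 ≡ 1 (mod 8), (2/129) = +1. Now have (47/129).
129 ≡ 1 (mod 4), so quadratic reciprocity gives (47/129) = (129/47). Reduce: 129 ≡ 35 (mod 47). Now have (35/47).
Both 35 ≡ 3 and 47 ≡ 3 (mod 4), so reciprocity gives (35/47) = -(47/35). Reduce: 47 ≡ 12 (mod 35). Now have -(12/35).
Factor out 2: 12 = 2^2·3. Since 35 ≡ 3 (mod 8), (2/35) = -1, and (2/35)^2 = +1. Now have -(3/35).
Both 3 ≡ 3 and 35 ≡ 3 (mod 4), so reciprocity gives (3/35) = -(35/3). Reduce: 35 ≡ 2 (mod 3). Now have (2/3).
Factor out 2: 2 = 2. Since 3 ≡ 3 (mod 8), (2/3) = -1. Now have -(1/3).
(1/3) = 1. Collecting the sign factors: -1.

-1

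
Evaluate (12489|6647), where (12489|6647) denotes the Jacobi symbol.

Reduce the numerator: 12489 ≡ 5842 (mod 6647), so (12489|6647) = (5842|6647).
Factor out 2: 5842 = 2·2921. Since 6647 ≡ 7 (mod 8), (2|6647) = +1. Now have (2921|6647).
2921 ≡ 1 (mod 4), so quadratic reciprocity gives (2921|6647) = (6647|2921). Reduce: 6647 ≡ 805 (mod 2921). Now have (805|2921).
805 ≡ 1 (mod 4), so quadratic reciprocity gives (805|2921) = (2921|805). Reduce: 2921 ≡ 506 (mod 805). Now have (506|805).
Factor out 2: 506 = 2·253. Since 805 ≡ 5 (mod 8), (2|805) = -1. Now have -(253|805).
253 ≡ 1 (mod 4), so quadratic reciprocity gives (253|805) = (805|253). Reduce: 805 ≡ 46 (mod 253). Now have -(46|253).
Factor out 2: 46 = 2·23. Since 253 ≡ 5 (mod 8), (2|253) = -1. Now have (23|253).
253 ≡ 1 (mod 4), so quadratic reciprocity gives (23|253) = (253|23). Reduce: 253 ≡ 0 (mod 23). Now have (0|23).
The numerator is now 0 with denominator 23 > 1: the symbol is 0.

0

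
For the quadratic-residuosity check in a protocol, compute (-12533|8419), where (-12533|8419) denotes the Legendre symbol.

1

(-12533|8419)
  = (4305|8419)    [-12533 ≡ 4305 mod 8419]
  = (8419|4305)    [QR: 4305 ≡ 1 mod 4, sign kept]
  = (4114|4305)    [8419 ≡ 4114 mod 4305]
  = (2057|4305)    [4305 ≡ 1 mod 8 ⇒ (2|4305) = +1]
  = (4305|2057)    [QR: 2057 ≡ 1 mod 4, sign kept]
  = (191|2057)    [4305 ≡ 191 mod 2057]
  = (2057|191)    [QR: 2057 ≡ 1 mod 4, sign kept]
  = (147|191)    [2057 ≡ 147 mod 191]
  = -(191|147)    [QR: both ≡ 3 mod 4, sign flips]
  = -(44|147)    [191 ≡ 44 mod 147]
  = -(11|147)    [147 ≡ 3 mod 8 ⇒ (2|147)^2 = +1]
  = (147|11)    [QR: both ≡ 3 mod 4, sign flips]
  = (4|11)    [147 ≡ 4 mod 11]
  = (1|11)    [11 ≡ 3 mod 8 ⇒ (2|11)^2 = +1]
  = 1    [(1|11) = 1]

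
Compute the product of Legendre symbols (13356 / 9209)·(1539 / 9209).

-1

By multiplicativity, (13356·1539 / 9209) = (13356 / 9209)·(1539 / 9209).
First factor (13356 / 9209):
(13356 / 9209)
  = (4147 / 9209)    [13356 ≡ 4147 mod 9209]
  = (9209 / 4147)    [QR: 9209 ≡ 1 mod 4, sign kept]
  = (915 / 4147)    [9209 ≡ 915 mod 4147]
  = -(4147 / 915)    [QR: both ≡ 3 mod 4, sign flips]
  = -(487 / 915)    [4147 ≡ 487 mod 915]
  = (915 / 487)    [QR: both ≡ 3 mod 4, sign flips]
  = (428 / 487)    [915 ≡ 428 mod 487]
  = (107 / 487)    [487 ≡ 7 mod 8 ⇒ (2 / 487)^2 = +1]
  = -(487 / 107)    [QR: both ≡ 3 mod 4, sign flips]
  = -(59 / 107)    [487 ≡ 59 mod 107]
  = (107 / 59)    [QR: both ≡ 3 mod 4, sign flips]
  = (48 / 59)    [107 ≡ 48 mod 59]
  = (3 / 59)    [59 ≡ 3 mod 8 ⇒ (2 / 59)^4 = +1]
  = -(59 / 3)    [QR: both ≡ 3 mod 4, sign flips]
  = -(2 / 3)    [59 ≡ 2 mod 3]
  = (1 / 3)    [3 ≡ 3 mod 8 ⇒ (2 / 3) = -1]
  = 1    [(1 / 3) = 1]
Second factor (1539 / 9209):
(1539 / 9209)
  = (9209 / 1539)    [QR: 9209 ≡ 1 mod 4, sign kept]
  = (1514 / 1539)    [9209 ≡ 1514 mod 1539]
  = -(757 / 1539)    [1539 ≡ 3 mod 8 ⇒ (2 / 1539) = -1]
  = -(1539 / 757)    [QR: 757 ≡ 1 mod 4, sign kept]
  = -(25 / 757)    [1539 ≡ 25 mod 757]
  = -(757 / 25)    [QR: 25 ≡ 1 mod 4, sign kept]
  = -(7 / 25)    [757 ≡ 7 mod 25]
  = -(25 / 7)    [QR: 25 ≡ 1 mod 4, sign kept]
  = -(4 / 7)    [25 ≡ 4 mod 7]
  = -(1 / 7)    [7 ≡ 7 mod 8 ⇒ (2 / 7)^2 = +1]
  = -1    [(1 / 7) = 1]
Product: (1)·(-1) = -1.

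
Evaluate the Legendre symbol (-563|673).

1

Reduce the numerator: -563 ≡ 110 (mod 673), so (-563|673) = (110|673).
Factor out 2: 110 = 2·55. Since 673 ≡ 1 (mod 8), (2|673) = +1. Now have (55|673).
673 ≡ 1 (mod 4), so quadratic reciprocity gives (55|673) = (673|55). Reduce: 673 ≡ 13 (mod 55). Now have (13|55).
13 ≡ 1 (mod 4), so quadratic reciprocity gives (13|55) = (55|13). Reduce: 55 ≡ 3 (mod 13). Now have (3|13).
13 ≡ 1 (mod 4), so quadratic reciprocity gives (3|13) = (13|3). Reduce: 13 ≡ 1 (mod 3). Now have (1|3).
(1|3) = 1. Collecting the sign factors: 1.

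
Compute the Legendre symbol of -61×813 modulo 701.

-1

By multiplicativity, (-61·813/701) = (-61/701)·(813/701).
First factor (-61/701):
Reduce the numerator: -61 ≡ 640 (mod 701), so (-61/701) = (640/701).
Factor out 2: 640 = 2^7·5. Since 701 ≡ 5 (mod 8), (2/701) = -1, and (2/701)^7 = -1. Now have -(5/701).
5 ≡ 1 (mod 4), so quadratic reciprocity gives (5/701) = (701/5). Reduce: 701 ≡ 1 (mod 5). Now have -(1/5).
(1/5) = 1. Collecting the sign factors: -1.
Second factor (813/701):
Reduce the numerator: 813 ≡ 112 (mod 701), so (813/701) = (112/701).
Factor out 2: 112 = 2^4·7. Since 701 ≡ 5 (mod 8), (2/701) = -1, and (2/701)^4 = +1. Now have (7/701).
701 ≡ 1 (mod 4), so quadratic reciprocity gives (7/701) = (701/7). Reduce: 701 ≡ 1 (mod 7). Now have (1/7).
(1/7) = 1. Collecting the sign factors: 1.
Product: (-1)·(1) = -1.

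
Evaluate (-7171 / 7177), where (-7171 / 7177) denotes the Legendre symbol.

1

Pull out -1: (-7171 / 7177) = (-1 / 7177)·(7171 / 7177). Since 7177 ≡ 1 (mod 4), (-1 / 7177) = +1. Now have (7171 / 7177).
7177 ≡ 1 (mod 4), so quadratic reciprocity gives (7171 / 7177) = (7177 / 7171). Reduce: 7177 ≡ 6 (mod 7171). Now have (6 / 7171).
Factor out 2: 6 = 2·3. Since 7171 ≡ 3 (mod 8), (2 / 7171) = -1. Now have -(3 / 7171).
Both 3 ≡ 3 and 7171 ≡ 3 (mod 4), so reciprocity gives (3 / 7171) = -(7171 / 3). Reduce: 7171 ≡ 1 (mod 3). Now have (1 / 3).
(1 / 3) = 1. Collecting the sign factors: 1.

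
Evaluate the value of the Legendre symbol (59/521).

521 ≡ 1 (mod 4), so quadratic reciprocity gives (59/521) = (521/59). Reduce: 521 ≡ 49 (mod 59). Now have (49/59).
49 ≡ 1 (mod 4), so quadratic reciprocity gives (49/59) = (59/49). Reduce: 59 ≡ 10 (mod 49). Now have (10/49).
Factor out 2: 10 = 2·5. Since 49 ≡ 1 (mod 8), (2/49) = +1. Now have (5/49).
5 ≡ 1 (mod 4), so quadratic reciprocity gives (5/49) = (49/5). Reduce: 49 ≡ 4 (mod 5). Now have (4/5).
Factor out 2: 4 = 2^2. Since 5 ≡ 5 (mod 8), (2/5) = -1, and (2/5)^2 = +1. Now have (1/5).
(1/5) = 1. Collecting the sign factors: 1.

1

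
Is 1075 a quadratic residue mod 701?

(1075|701)
  = (374|701)    [1075 ≡ 374 mod 701]
  = -(187|701)    [701 ≡ 5 mod 8 ⇒ (2|701) = -1]
  = -(701|187)    [QR: 701 ≡ 1 mod 4, sign kept]
  = -(140|187)    [701 ≡ 140 mod 187]
  = -(35|187)    [187 ≡ 3 mod 8 ⇒ (2|187)^2 = +1]
  = (187|35)    [QR: both ≡ 3 mod 4, sign flips]
  = (12|35)    [187 ≡ 12 mod 35]
  = (3|35)    [35 ≡ 3 mod 8 ⇒ (2|35)^2 = +1]
  = -(35|3)    [QR: both ≡ 3 mod 4, sign flips]
  = -(2|3)    [35 ≡ 2 mod 3]
  = (1|3)    [3 ≡ 3 mod 8 ⇒ (2|3) = -1]
  = 1    [(1|3) = 1]
The Legendre symbol is 1, so x^2 ≡ 1075 (mod 701) has solution.

yes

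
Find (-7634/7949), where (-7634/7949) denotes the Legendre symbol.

1

Reduce the numerator: -7634 ≡ 315 (mod 7949), so (-7634/7949) = (315/7949).
7949 ≡ 1 (mod 4), so quadratic reciprocity gives (315/7949) = (7949/315). Reduce: 7949 ≡ 74 (mod 315). Now have (74/315).
Factor out 2: 74 = 2·37. Since 315 ≡ 3 (mod 8), (2/315) = -1. Now have -(37/315).
37 ≡ 1 (mod 4), so quadratic reciprocity gives (37/315) = (315/37). Reduce: 315 ≡ 19 (mod 37). Now have -(19/37).
37 ≡ 1 (mod 4), so quadratic reciprocity gives (19/37) = (37/19). Reduce: 37 ≡ 18 (mod 19). Now have -(18/19).
Factor out 2: 18 = 2·9. Since 19 ≡ 3 (mod 8), (2/19) = -1. Now have (9/19).
9 ≡ 1 (mod 4), so quadratic reciprocity gives (9/19) = (19/9). Reduce: 19 ≡ 1 (mod 9). Now have (1/9).
(1/9) = 1. Collecting the sign factors: 1.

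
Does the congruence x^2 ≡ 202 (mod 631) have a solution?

(202|631)
  = (101|631)    [631 ≡ 7 mod 8 ⇒ (2|631) = +1]
  = (631|101)    [QR: 101 ≡ 1 mod 4, sign kept]
  = (25|101)    [631 ≡ 25 mod 101]
  = (101|25)    [QR: 25 ≡ 1 mod 4, sign kept]
  = (1|25)    [101 ≡ 1 mod 25]
  = 1    [(1|25) = 1]
(202|631) = 1, and 631 is prime, so 202 is a quadratic residue mod 631.

yes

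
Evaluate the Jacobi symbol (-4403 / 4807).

Pull out -1: (-4403 / 4807) = (-1 / 4807)·(4403 / 4807). Since 4807 ≡ 3 (mod 4), (-1 / 4807) = -1. Now have -(4403 / 4807).
Both 4403 ≡ 3 and 4807 ≡ 3 (mod 4), so reciprocity gives (4403 / 4807) = -(4807 / 4403). Reduce: 4807 ≡ 404 (mod 4403). Now have (404 / 4403).
Factor out 2: 404 = 2^2·101. Since 4403 ≡ 3 (mod 8), (2 / 4403) = -1, and (2 / 4403)^2 = +1. Now have (101 / 4403).
101 ≡ 1 (mod 4), so quadratic reciprocity gives (101 / 4403) = (4403 / 101). Reduce: 4403 ≡ 60 (mod 101). Now have (60 / 101).
Factor out 2: 60 = 2^2·15. Since 101 ≡ 5 (mod 8), (2 / 101) = -1, and (2 / 101)^2 = +1. Now have (15 / 101).
101 ≡ 1 (mod 4), so quadratic reciprocity gives (15 / 101) = (101 / 15). Reduce: 101 ≡ 11 (mod 15). Now have (11 / 15).
Both 11 ≡ 3 and 15 ≡ 3 (mod 4), so reciprocity gives (11 / 15) = -(15 / 11). Reduce: 15 ≡ 4 (mod 11). Now have -(4 / 11).
Factor out 2: 4 = 2^2. Since 11 ≡ 3 (mod 8), (2 / 11) = -1, and (2 / 11)^2 = +1. Now have -(1 / 11).
(1 / 11) = 1. Collecting the sign factors: -1.

-1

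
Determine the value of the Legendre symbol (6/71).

1

(6/71)
  = (3/71)    [71 ≡ 7 mod 8 ⇒ (2/71) = +1]
  = -(71/3)    [QR: both ≡ 3 mod 4, sign flips]
  = -(2/3)    [71 ≡ 2 mod 3]
  = (1/3)    [3 ≡ 3 mod 8 ⇒ (2/3) = -1]
  = 1    [(1/3) = 1]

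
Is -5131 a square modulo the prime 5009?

no

(-5131|5009)
  = (4887|5009)    [-5131 ≡ 4887 mod 5009]
  = (5009|4887)    [QR: 5009 ≡ 1 mod 4, sign kept]
  = (122|4887)    [5009 ≡ 122 mod 4887]
  = (61|4887)    [4887 ≡ 7 mod 8 ⇒ (2|4887) = +1]
  = (4887|61)    [QR: 61 ≡ 1 mod 4, sign kept]
  = (7|61)    [4887 ≡ 7 mod 61]
  = (61|7)    [QR: 61 ≡ 1 mod 4, sign kept]
  = (5|7)    [61 ≡ 5 mod 7]
  = (7|5)    [QR: 5 ≡ 1 mod 4, sign kept]
  = (2|5)    [7 ≡ 2 mod 5]
  = -(1|5)    [5 ≡ 5 mod 8 ⇒ (2|5) = -1]
  = -1    [(1|5) = 1]
(-5131|5009) = -1, and 5009 is prime, so -5131 is not a quadratic residue mod 5009.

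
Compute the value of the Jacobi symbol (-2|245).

(-2|245)
  = (243|245)    [-2 ≡ 243 mod 245]
  = (245|243)    [QR: 245 ≡ 1 mod 4, sign kept]
  = (2|243)    [245 ≡ 2 mod 243]
  = -(1|243)    [243 ≡ 3 mod 8 ⇒ (2|243) = -1]
  = -1    [(1|243) = 1]

-1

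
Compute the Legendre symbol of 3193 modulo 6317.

-1

3193 ≡ 1 (mod 4), so quadratic reciprocity gives (3193/6317) = (6317/3193). Reduce: 6317 ≡ 3124 (mod 3193). Now have (3124/3193).
Factor out 2: 3124 = 2^2·781. Since 3193 ≡ 1 (mod 8), (2/3193) = +1, and (2/3193)^2 = +1. Now have (781/3193).
781 ≡ 1 (mod 4), so quadratic reciprocity gives (781/3193) = (3193/781). Reduce: 3193 ≡ 69 (mod 781). Now have (69/781).
69 ≡ 1 (mod 4), so quadratic reciprocity gives (69/781) = (781/69). Reduce: 781 ≡ 22 (mod 69). Now have (22/69).
Factor out 2: 22 = 2·11. Since 69 ≡ 5 (mod 8), (2/69) = -1. Now have -(11/69).
69 ≡ 1 (mod 4), so quadratic reciprocity gives (11/69) = (69/11). Reduce: 69 ≡ 3 (mod 11). Now have -(3/11).
Both 3 ≡ 3 and 11 ≡ 3 (mod 4), so reciprocity gives (3/11) = -(11/3). Reduce: 11 ≡ 2 (mod 3). Now have (2/3).
Factor out 2: 2 = 2. Since 3 ≡ 3 (mod 8), (2/3) = -1. Now have -(1/3).
(1/3) = 1. Collecting the sign factors: -1.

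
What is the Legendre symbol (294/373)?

-1

(294/373)
  = -(147/373)    [373 ≡ 5 mod 8 ⇒ (2/373) = -1]
  = -(373/147)    [QR: 373 ≡ 1 mod 4, sign kept]
  = -(79/147)    [373 ≡ 79 mod 147]
  = (147/79)    [QR: both ≡ 3 mod 4, sign flips]
  = (68/79)    [147 ≡ 68 mod 79]
  = (17/79)    [79 ≡ 7 mod 8 ⇒ (2/79)^2 = +1]
  = (79/17)    [QR: 17 ≡ 1 mod 4, sign kept]
  = (11/17)    [79 ≡ 11 mod 17]
  = (17/11)    [QR: 17 ≡ 1 mod 4, sign kept]
  = (6/11)    [17 ≡ 6 mod 11]
  = -(3/11)    [11 ≡ 3 mod 8 ⇒ (2/11) = -1]
  = (11/3)    [QR: both ≡ 3 mod 4, sign flips]
  = (2/3)    [11 ≡ 2 mod 3]
  = -(1/3)    [3 ≡ 3 mod 8 ⇒ (2/3) = -1]
  = -1    [(1/3) = 1]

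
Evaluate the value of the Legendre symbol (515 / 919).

1

(515 / 919)
  = -(919 / 515)    [QR: both ≡ 3 mod 4, sign flips]
  = -(404 / 515)    [919 ≡ 404 mod 515]
  = -(101 / 515)    [515 ≡ 3 mod 8 ⇒ (2 / 515)^2 = +1]
  = -(515 / 101)    [QR: 101 ≡ 1 mod 4, sign kept]
  = -(10 / 101)    [515 ≡ 10 mod 101]
  = (5 / 101)    [101 ≡ 5 mod 8 ⇒ (2 / 101) = -1]
  = (101 / 5)    [QR: 5 ≡ 1 mod 4, sign kept]
  = (1 / 5)    [101 ≡ 1 mod 5]
  = 1    [(1 / 5) = 1]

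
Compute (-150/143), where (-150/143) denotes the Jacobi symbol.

-1

(-150/143)
  = (136/143)    [-150 ≡ 136 mod 143]
  = (17/143)    [143 ≡ 7 mod 8 ⇒ (2/143)^3 = +1]
  = (143/17)    [QR: 17 ≡ 1 mod 4, sign kept]
  = (7/17)    [143 ≡ 7 mod 17]
  = (17/7)    [QR: 17 ≡ 1 mod 4, sign kept]
  = (3/7)    [17 ≡ 3 mod 7]
  = -(7/3)    [QR: both ≡ 3 mod 4, sign flips]
  = -(1/3)    [7 ≡ 1 mod 3]
  = -1    [(1/3) = 1]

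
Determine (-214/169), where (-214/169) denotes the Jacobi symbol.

Pull out -1: (-214/169) = (-1/169)·(214/169). Since 169 ≡ 1 (mod 4), (-1/169) = +1. Now have (214/169).
Reduce the numerator: 214 ≡ 45 (mod 169), so (214/169) = (45/169).
45 ≡ 1 (mod 4), so quadratic reciprocity gives (45/169) = (169/45). Reduce: 169 ≡ 34 (mod 45). Now have (34/45).
Factor out 2: 34 = 2·17. Since 45 ≡ 5 (mod 8), (2/45) = -1. Now have -(17/45).
17 ≡ 1 (mod 4), so quadratic reciprocity gives (17/45) = (45/17). Reduce: 45 ≡ 11 (mod 17). Now have -(11/17).
17 ≡ 1 (mod 4), so quadratic reciprocity gives (11/17) = (17/11). Reduce: 17 ≡ 6 (mod 11). Now have -(6/11).
Factor out 2: 6 = 2·3. Since 11 ≡ 3 (mod 8), (2/11) = -1. Now have (3/11).
Both 3 ≡ 3 and 11 ≡ 3 (mod 4), so reciprocity gives (3/11) = -(11/3). Reduce: 11 ≡ 2 (mod 3). Now have -(2/3).
Factor out 2: 2 = 2. Since 3 ≡ 3 (mod 8), (2/3) = -1. Now have (1/3).
(1/3) = 1. Collecting the sign factors: 1.

1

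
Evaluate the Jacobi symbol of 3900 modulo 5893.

(3900 / 5893)
  = (975 / 5893)    [5893 ≡ 5 mod 8 ⇒ (2 / 5893)^2 = +1]
  = (5893 / 975)    [QR: 5893 ≡ 1 mod 4, sign kept]
  = (43 / 975)    [5893 ≡ 43 mod 975]
  = -(975 / 43)    [QR: both ≡ 3 mod 4, sign flips]
  = -(29 / 43)    [975 ≡ 29 mod 43]
  = -(43 / 29)    [QR: 29 ≡ 1 mod 4, sign kept]
  = -(14 / 29)    [43 ≡ 14 mod 29]
  = (7 / 29)    [29 ≡ 5 mod 8 ⇒ (2 / 29) = -1]
  = (29 / 7)    [QR: 29 ≡ 1 mod 4, sign kept]
  = (1 / 7)    [29 ≡ 1 mod 7]
  = 1    [(1 / 7) = 1]

1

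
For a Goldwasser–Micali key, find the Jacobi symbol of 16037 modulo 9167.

(16037|9167)
  = (6870|9167)    [16037 ≡ 6870 mod 9167]
  = (3435|9167)    [9167 ≡ 7 mod 8 ⇒ (2|9167) = +1]
  = -(9167|3435)    [QR: both ≡ 3 mod 4, sign flips]
  = -(2297|3435)    [9167 ≡ 2297 mod 3435]
  = -(3435|2297)    [QR: 2297 ≡ 1 mod 4, sign kept]
  = -(1138|2297)    [3435 ≡ 1138 mod 2297]
  = -(569|2297)    [2297 ≡ 1 mod 8 ⇒ (2|2297) = +1]
  = -(2297|569)    [QR: 569 ≡ 1 mod 4, sign kept]
  = -(21|569)    [2297 ≡ 21 mod 569]
  = -(569|21)    [QR: 21 ≡ 1 mod 4, sign kept]
  = -(2|21)    [569 ≡ 2 mod 21]
  = (1|21)    [21 ≡ 5 mod 8 ⇒ (2|21) = -1]
  = 1    [(1|21) = 1]

1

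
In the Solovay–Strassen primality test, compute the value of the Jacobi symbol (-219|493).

Pull out -1: (-219|493) = (-1|493)·(219|493). Since 493 ≡ 1 (mod 4), (-1|493) = +1. Now have (219|493).
493 ≡ 1 (mod 4), so quadratic reciprocity gives (219|493) = (493|219). Reduce: 493 ≡ 55 (mod 219). Now have (55|219).
Both 55 ≡ 3 and 219 ≡ 3 (mod 4), so reciprocity gives (55|219) = -(219|55). Reduce: 219 ≡ 54 (mod 55). Now have -(54|55).
Factor out 2: 54 = 2·27. Since 55 ≡ 7 (mod 8), (2|55) = +1. Now have -(27|55).
Both 27 ≡ 3 and 55 ≡ 3 (mod 4), so reciprocity gives (27|55) = -(55|27). Reduce: 55 ≡ 1 (mod 27). Now have (1|27).
(1|27) = 1. Collecting the sign factors: 1.

1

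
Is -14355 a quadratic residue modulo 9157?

no

Pull out -1: (-14355|9157) = (-1|9157)·(14355|9157). Since 9157 ≡ 1 (mod 4), (-1|9157) = +1. Now have (14355|9157).
Reduce the numerator: 14355 ≡ 5198 (mod 9157), so (14355|9157) = (5198|9157).
Factor out 2: 5198 = 2·2599. Since 9157 ≡ 5 (mod 8), (2|9157) = -1. Now have -(2599|9157).
9157 ≡ 1 (mod 4), so quadratic reciprocity gives (2599|9157) = (9157|2599). Reduce: 9157 ≡ 1360 (mod 2599). Now have -(1360|2599).
Factor out 2: 1360 = 2^4·85. Since 2599 ≡ 7 (mod 8), (2|2599) = +1, and (2|2599)^4 = +1. Now have -(85|2599).
85 ≡ 1 (mod 4), so quadratic reciprocity gives (85|2599) = (2599|85). Reduce: 2599 ≡ 49 (mod 85). Now have -(49|85).
49 ≡ 1 (mod 4), so quadratic reciprocity gives (49|85) = (85|49). Reduce: 85 ≡ 36 (mod 49). Now have -(36|49).
Factor out 2: 36 = 2^2·9. Since 49 ≡ 1 (mod 8), (2|49) = +1, and (2|49)^2 = +1. Now have -(9|49).
9 ≡ 1 (mod 4), so quadratic reciprocity gives (9|49) = (49|9). Reduce: 49 ≡ 4 (mod 9). Now have -(4|9).
Factor out 2: 4 = 2^2. Since 9 ≡ 1 (mod 8), (2|9) = +1, and (2|9)^2 = +1. Now have -(1|9).
(1|9) = 1. Collecting the sign factors: -1.
(-14355|9157) = -1, and 9157 is prime, so -14355 is not a quadratic residue mod 9157.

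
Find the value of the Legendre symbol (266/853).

1

Factor out 2: 266 = 2·133. Since 853 ≡ 5 (mod 8), (2/853) = -1. Now have -(133/853).
133 ≡ 1 (mod 4), so quadratic reciprocity gives (133/853) = (853/133). Reduce: 853 ≡ 55 (mod 133). Now have -(55/133).
133 ≡ 1 (mod 4), so quadratic reciprocity gives (55/133) = (133/55). Reduce: 133 ≡ 23 (mod 55). Now have -(23/55).
Both 23 ≡ 3 and 55 ≡ 3 (mod 4), so reciprocity gives (23/55) = -(55/23). Reduce: 55 ≡ 9 (mod 23). Now have (9/23).
9 ≡ 1 (mod 4), so quadratic reciprocity gives (9/23) = (23/9). Reduce: 23 ≡ 5 (mod 9). Now have (5/9).
5 ≡ 1 (mod 4), so quadratic reciprocity gives (5/9) = (9/5). Reduce: 9 ≡ 4 (mod 5). Now have (4/5).
Factor out 2: 4 = 2^2. Since 5 ≡ 5 (mod 8), (2/5) = -1, and (2/5)^2 = +1. Now have (1/5).
(1/5) = 1. Collecting the sign factors: 1.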